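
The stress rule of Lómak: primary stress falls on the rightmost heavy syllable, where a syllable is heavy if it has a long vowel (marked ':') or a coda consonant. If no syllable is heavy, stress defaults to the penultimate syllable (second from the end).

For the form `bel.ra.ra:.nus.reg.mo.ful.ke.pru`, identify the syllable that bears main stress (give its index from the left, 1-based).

Weights: 1 bel H, 2 ra L, 3 ra: H, 4 nus H, 5 reg H, 6 mo L, 7 ful H, 8 ke L, 9 pru L.
Heavy syllables in the domain: 1, 3, 4, 5, 7. The rightmost is syllable 7 (ful).
Primary stress: syllable 7 → bel.ra.ra:.nus.reg.mo.ˈful.ke.pru.

7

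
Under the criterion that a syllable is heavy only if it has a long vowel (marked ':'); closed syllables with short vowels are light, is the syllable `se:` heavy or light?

heavy

`se:`: long vowel, open (no coda). Long vowel → heavy.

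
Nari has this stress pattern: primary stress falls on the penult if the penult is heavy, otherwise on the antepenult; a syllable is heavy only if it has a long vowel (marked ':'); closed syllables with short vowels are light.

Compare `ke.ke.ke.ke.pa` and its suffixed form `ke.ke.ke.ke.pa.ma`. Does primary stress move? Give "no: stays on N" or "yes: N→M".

Base `ke.ke.ke.ke.pa` (5 syllables):
  Weights: 3 ke L, 4 ke L, 5 pa L.
  The penult (syllable 4, ke) is light, so stress falls on the antepenult (syllable 3, ke).
  → primary stress on syllable 3.
Suffixed `ke.ke.ke.ke.pa.ma` (6 syllables):
  Weights: 4 ke L, 5 pa L, 6 ma L.
  The penult (syllable 5, pa) is light, so stress falls on the antepenult (syllable 4, ke).
  → primary stress on syllable 4.

yes: 3→4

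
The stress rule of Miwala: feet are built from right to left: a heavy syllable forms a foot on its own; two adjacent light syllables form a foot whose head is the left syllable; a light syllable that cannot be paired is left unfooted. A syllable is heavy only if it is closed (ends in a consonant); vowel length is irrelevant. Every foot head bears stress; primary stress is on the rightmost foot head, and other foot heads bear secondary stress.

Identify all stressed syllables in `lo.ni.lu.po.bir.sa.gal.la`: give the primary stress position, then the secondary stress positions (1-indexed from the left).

Weights: 1 lo L, 2 ni L, 3 lu L, 4 po L, 5 bir H, 6 sa L, 7 gal H, 8 la L.
Parse right to left (heavy = foot alone; LL = one foot; stranded L unfooted): (ˈlo.ni) (ˈlu.po) (ˈbir) sa (ˈgal) la.
Foot heads: 1, 3, 5, 7.
Primary stress on the rightmost head = syllable 7.
Secondary stress on 1, 3, 5: ˌlo.ni.ˌlu.po.ˌbir.sa.ˈgal.la.

primary 7, secondary 1, 3, 5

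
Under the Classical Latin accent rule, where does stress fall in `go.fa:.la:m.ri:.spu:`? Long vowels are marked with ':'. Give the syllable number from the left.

4

Classical Latin: stress the penult if heavy (long vowel or closed), else the antepenult.
Weights: 3 la:m H, 4 ri: H, 5 spu: H.
The penult (syllable 4, ri:) is heavy, so it takes stress.
Stress on syllable 4: go.fa:.la:m.ˈri:.spu:.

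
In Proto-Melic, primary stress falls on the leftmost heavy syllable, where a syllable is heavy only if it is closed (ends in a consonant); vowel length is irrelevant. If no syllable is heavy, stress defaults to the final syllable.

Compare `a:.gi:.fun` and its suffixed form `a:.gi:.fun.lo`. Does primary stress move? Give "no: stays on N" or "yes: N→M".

no: stays on 3

Base `a:.gi:.fun` (3 syllables):
  Weights: 1 a: L, 2 gi: L, 3 fun H.
  Heavy syllables in the domain: 3. The leftmost is syllable 3 (fun).
  → primary stress on syllable 3.
Suffixed `a:.gi:.fun.lo` (4 syllables):
  Weights: 1 a: L, 2 gi: L, 3 fun H, 4 lo L.
  Heavy syllables in the domain: 3. The leftmost is syllable 3 (fun).
  → primary stress on syllable 3.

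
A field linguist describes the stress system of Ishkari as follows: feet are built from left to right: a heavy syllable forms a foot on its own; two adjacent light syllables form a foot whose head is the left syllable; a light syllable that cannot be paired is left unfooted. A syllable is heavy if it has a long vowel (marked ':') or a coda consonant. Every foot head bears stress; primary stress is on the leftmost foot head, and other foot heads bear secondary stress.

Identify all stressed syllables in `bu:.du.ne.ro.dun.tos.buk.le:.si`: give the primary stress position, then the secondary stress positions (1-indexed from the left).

Weights: 1 bu: H, 2 du L, 3 ne L, 4 ro L, 5 dun H, 6 tos H, 7 buk H, 8 le: H, 9 si L.
Parse left to right (heavy = foot alone; LL = one foot; stranded L unfooted): (ˈbu:) (ˈdu.ne) ro (ˈdun) (ˈtos) (ˈbuk) (ˈle:) si.
Foot heads: 1, 2, 5, 6, 7, 8.
Primary stress on the leftmost head = syllable 1.
Secondary stress on 2, 5, 6, 7, 8: ˈbu:.ˌdu.ne.ro.ˌdun.ˌtos.ˌbuk.ˌle:.si.

primary 1, secondary 2, 5, 6, 7, 8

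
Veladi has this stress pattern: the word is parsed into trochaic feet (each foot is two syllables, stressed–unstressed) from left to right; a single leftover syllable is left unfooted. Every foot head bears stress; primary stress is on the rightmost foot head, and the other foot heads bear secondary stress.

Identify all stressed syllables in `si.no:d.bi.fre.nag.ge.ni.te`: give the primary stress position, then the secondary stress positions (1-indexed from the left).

primary 7, secondary 1, 3, 5

Parse left to right into trochaic (ˈσσ) feet: (ˈsi.no:d) (ˈbi.fre) (ˈnag.ge) (ˈni.te).
Foot heads (stressed positions): 1, 3, 5, 7.
End Rule Rightmost: primary stress on the rightmost head = syllable 7.
Secondary stress on 1, 3, 5: ˌsi.no:d.ˌbi.fre.ˌnag.ge.ˈni.te.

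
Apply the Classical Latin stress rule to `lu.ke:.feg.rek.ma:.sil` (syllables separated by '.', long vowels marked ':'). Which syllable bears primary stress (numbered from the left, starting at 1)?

5

Classical Latin: stress the penult if heavy (long vowel or closed), else the antepenult.
Weights: 4 rek H, 5 ma: H, 6 sil H.
The penult (syllable 5, ma:) is heavy, so it takes stress.
Stress on syllable 5: lu.ke:.feg.rek.ˈma:.sil.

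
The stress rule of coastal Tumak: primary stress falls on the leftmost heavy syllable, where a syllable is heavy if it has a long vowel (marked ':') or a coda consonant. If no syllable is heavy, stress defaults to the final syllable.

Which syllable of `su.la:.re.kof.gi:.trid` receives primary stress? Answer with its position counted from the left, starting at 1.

Weights: 1 su L, 2 la: H, 3 re L, 4 kof H, 5 gi: H, 6 trid H.
Heavy syllables in the domain: 2, 4, 5, 6. The leftmost is syllable 2 (la:).
Primary stress: syllable 2 → su.ˈla:.re.kof.gi:.trid.

2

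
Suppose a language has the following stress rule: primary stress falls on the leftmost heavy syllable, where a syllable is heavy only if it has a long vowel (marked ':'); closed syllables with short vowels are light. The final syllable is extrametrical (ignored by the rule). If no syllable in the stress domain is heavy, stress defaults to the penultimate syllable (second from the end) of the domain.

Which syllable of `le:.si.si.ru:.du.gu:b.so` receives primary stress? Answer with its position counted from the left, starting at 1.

The final syllable (7, so) is extrametrical; the stress domain is syllables 1–6.
Weights: 1 le: H, 2 si L, 3 si L, 4 ru: H, 5 du L, 6 gu:b H.
Heavy syllables in the domain: 1, 4, 6. The leftmost is syllable 1 (le:).
Primary stress: syllable 1 → ˈle:.si.si.ru:.du.gu:b.so.

1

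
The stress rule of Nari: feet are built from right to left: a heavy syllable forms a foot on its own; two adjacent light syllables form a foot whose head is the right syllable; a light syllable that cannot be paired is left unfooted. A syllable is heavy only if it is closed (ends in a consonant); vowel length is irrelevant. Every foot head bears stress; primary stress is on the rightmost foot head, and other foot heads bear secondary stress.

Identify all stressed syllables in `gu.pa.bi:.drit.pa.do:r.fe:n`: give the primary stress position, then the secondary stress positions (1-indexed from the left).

primary 7, secondary 3, 4, 6

Weights: 1 gu L, 2 pa L, 3 bi: L, 4 drit H, 5 pa L, 6 do:r H, 7 fe:n H.
Parse right to left (heavy = foot alone; LL = one foot; stranded L unfooted): gu (pa.ˈbi:) (ˈdrit) pa (ˈdo:r) (ˈfe:n).
Foot heads: 3, 4, 6, 7.
Primary stress on the rightmost head = syllable 7.
Secondary stress on 3, 4, 6: gu.pa.ˌbi:.ˌdrit.pa.ˌdo:r.ˈfe:n.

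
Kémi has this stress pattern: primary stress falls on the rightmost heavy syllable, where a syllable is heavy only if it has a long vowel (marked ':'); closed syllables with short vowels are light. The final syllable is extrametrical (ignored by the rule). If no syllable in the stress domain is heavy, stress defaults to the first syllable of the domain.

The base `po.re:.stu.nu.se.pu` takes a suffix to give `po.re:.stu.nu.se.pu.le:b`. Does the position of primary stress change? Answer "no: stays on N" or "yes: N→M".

Base `po.re:.stu.nu.se.pu` (6 syllables):
  The final syllable (6, pu) is extrametrical; the stress domain is syllables 1–5.
  Weights: 1 po L, 2 re: H, 3 stu L, 4 nu L, 5 se L.
  Heavy syllables in the domain: 2. The rightmost is syllable 2 (re:).
  → primary stress on syllable 2.
Suffixed `po.re:.stu.nu.se.pu.le:b` (7 syllables):
  The final syllable (7, le:b) is extrametrical; the stress domain is syllables 1–6.
  Weights: 1 po L, 2 re: H, 3 stu L, 4 nu L, 5 se L, 6 pu L.
  Heavy syllables in the domain: 2. The rightmost is syllable 2 (re:).
  → primary stress on syllable 2.

no: stays on 2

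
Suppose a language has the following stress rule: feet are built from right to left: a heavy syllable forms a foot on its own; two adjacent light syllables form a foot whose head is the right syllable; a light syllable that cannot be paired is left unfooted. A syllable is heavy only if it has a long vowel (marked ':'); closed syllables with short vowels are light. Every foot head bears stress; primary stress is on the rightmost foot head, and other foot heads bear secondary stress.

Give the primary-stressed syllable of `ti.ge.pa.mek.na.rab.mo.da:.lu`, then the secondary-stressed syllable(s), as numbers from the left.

primary 8, secondary 3, 5, 7

Weights: 1 ti L, 2 ge L, 3 pa L, 4 mek L, 5 na L, 6 rab L, 7 mo L, 8 da: H, 9 lu L.
Parse right to left (heavy = foot alone; LL = one foot; stranded L unfooted): ti (ge.ˈpa) (mek.ˈna) (rab.ˈmo) (ˈda:) lu.
Foot heads: 3, 5, 7, 8.
Primary stress on the rightmost head = syllable 8.
Secondary stress on 3, 5, 7: ti.ge.ˌpa.mek.ˌna.rab.ˌmo.ˈda:.lu.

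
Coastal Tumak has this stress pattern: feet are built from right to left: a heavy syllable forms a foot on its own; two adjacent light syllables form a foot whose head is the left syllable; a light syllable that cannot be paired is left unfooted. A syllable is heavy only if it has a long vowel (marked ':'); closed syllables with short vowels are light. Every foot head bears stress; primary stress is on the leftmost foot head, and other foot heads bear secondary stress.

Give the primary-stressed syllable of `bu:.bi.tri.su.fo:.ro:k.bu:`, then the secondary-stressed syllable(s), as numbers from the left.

Weights: 1 bu: H, 2 bi L, 3 tri L, 4 su L, 5 fo: H, 6 ro:k H, 7 bu: H.
Parse right to left (heavy = foot alone; LL = one foot; stranded L unfooted): (ˈbu:) bi (ˈtri.su) (ˈfo:) (ˈro:k) (ˈbu:).
Foot heads: 1, 3, 5, 6, 7.
Primary stress on the leftmost head = syllable 1.
Secondary stress on 3, 5, 6, 7: ˈbu:.bi.ˌtri.su.ˌfo:.ˌro:k.ˌbu:.

primary 1, secondary 3, 5, 6, 7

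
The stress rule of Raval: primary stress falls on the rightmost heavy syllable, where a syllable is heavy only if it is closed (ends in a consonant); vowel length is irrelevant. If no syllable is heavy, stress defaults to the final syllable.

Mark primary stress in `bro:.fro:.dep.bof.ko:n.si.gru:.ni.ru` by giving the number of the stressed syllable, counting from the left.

Weights: 1 bro: L, 2 fro: L, 3 dep H, 4 bof H, 5 ko:n H, 6 si L, 7 gru: L, 8 ni L, 9 ru L.
Heavy syllables in the domain: 3, 4, 5. The rightmost is syllable 5 (ko:n).
Primary stress: syllable 5 → bro:.fro:.dep.bof.ˈko:n.si.gru:.ni.ru.

5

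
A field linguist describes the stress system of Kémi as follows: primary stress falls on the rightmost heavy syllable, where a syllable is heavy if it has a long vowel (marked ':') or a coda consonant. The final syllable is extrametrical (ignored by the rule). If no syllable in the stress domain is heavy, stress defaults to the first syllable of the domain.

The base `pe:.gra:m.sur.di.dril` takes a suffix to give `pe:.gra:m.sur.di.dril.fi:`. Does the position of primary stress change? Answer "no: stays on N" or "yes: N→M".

Base `pe:.gra:m.sur.di.dril` (5 syllables):
  The final syllable (5, dril) is extrametrical; the stress domain is syllables 1–4.
  Weights: 1 pe: H, 2 gra:m H, 3 sur H, 4 di L.
  Heavy syllables in the domain: 1, 2, 3. The rightmost is syllable 3 (sur).
  → primary stress on syllable 3.
Suffixed `pe:.gra:m.sur.di.dril.fi:` (6 syllables):
  The final syllable (6, fi:) is extrametrical; the stress domain is syllables 1–5.
  Weights: 1 pe: H, 2 gra:m H, 3 sur H, 4 di L, 5 dril H.
  Heavy syllables in the domain: 1, 2, 3, 5. The rightmost is syllable 5 (dril).
  → primary stress on syllable 5.

yes: 3→5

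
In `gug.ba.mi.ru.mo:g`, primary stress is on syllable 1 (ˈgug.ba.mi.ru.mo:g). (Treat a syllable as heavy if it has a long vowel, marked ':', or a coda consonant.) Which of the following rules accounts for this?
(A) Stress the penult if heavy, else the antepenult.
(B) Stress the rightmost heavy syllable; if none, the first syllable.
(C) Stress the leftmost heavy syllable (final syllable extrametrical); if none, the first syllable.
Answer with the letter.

C

Rule A → syllable 3 (observed: 1).
Rule B → syllable 5 (observed: 1).
Rule C → syllable 1 ✓.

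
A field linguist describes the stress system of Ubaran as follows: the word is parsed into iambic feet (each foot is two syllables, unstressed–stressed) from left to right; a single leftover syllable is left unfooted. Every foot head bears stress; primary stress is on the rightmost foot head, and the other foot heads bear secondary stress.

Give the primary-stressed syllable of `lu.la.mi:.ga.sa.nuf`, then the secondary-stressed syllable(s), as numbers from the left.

Parse left to right into iambic (σˈσ) feet: (lu.ˈla) (mi:.ˈga) (sa.ˈnuf).
Foot heads (stressed positions): 2, 4, 6.
End Rule Rightmost: primary stress on the rightmost head = syllable 6.
Secondary stress on 2, 4: lu.ˌla.mi:.ˌga.sa.ˈnuf.

primary 6, secondary 2, 4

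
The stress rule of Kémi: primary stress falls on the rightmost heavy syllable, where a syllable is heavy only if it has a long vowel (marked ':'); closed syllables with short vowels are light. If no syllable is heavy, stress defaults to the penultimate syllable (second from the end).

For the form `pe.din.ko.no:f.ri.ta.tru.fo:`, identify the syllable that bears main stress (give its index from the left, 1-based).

8

Weights: 1 pe L, 2 din L, 3 ko L, 4 no:f H, 5 ri L, 6 ta L, 7 tru L, 8 fo: H.
Heavy syllables in the domain: 4, 8. The rightmost is syllable 8 (fo:).
Primary stress: syllable 8 → pe.din.ko.no:f.ri.ta.tru.ˈfo:.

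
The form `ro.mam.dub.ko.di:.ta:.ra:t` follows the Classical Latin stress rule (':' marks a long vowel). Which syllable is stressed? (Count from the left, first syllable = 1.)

Classical Latin: stress the penult if heavy (long vowel or closed), else the antepenult.
Weights: 5 di: H, 6 ta: H, 7 ra:t H.
The penult (syllable 6, ta:) is heavy, so it takes stress.
Stress on syllable 6: ro.mam.dub.ko.di:.ˈta:.ra:t.

6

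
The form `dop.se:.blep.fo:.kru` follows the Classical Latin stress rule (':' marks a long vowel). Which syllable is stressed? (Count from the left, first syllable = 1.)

4

Classical Latin: stress the penult if heavy (long vowel or closed), else the antepenult.
Weights: 3 blep H, 4 fo: H, 5 kru L.
The penult (syllable 4, fo:) is heavy, so it takes stress.
Stress on syllable 4: dop.se:.blep.ˈfo:.kru.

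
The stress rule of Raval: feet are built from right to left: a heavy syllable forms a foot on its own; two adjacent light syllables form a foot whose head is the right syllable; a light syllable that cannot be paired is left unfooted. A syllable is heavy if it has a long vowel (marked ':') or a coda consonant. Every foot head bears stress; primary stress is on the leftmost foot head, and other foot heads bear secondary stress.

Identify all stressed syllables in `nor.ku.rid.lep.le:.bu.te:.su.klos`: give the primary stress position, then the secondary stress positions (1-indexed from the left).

Weights: 1 nor H, 2 ku L, 3 rid H, 4 lep H, 5 le: H, 6 bu L, 7 te: H, 8 su L, 9 klos H.
Parse right to left (heavy = foot alone; LL = one foot; stranded L unfooted): (ˈnor) ku (ˈrid) (ˈlep) (ˈle:) bu (ˈte:) su (ˈklos).
Foot heads: 1, 3, 4, 5, 7, 9.
Primary stress on the leftmost head = syllable 1.
Secondary stress on 3, 4, 5, 7, 9: ˈnor.ku.ˌrid.ˌlep.ˌle:.bu.ˌte:.su.ˌklos.

primary 1, secondary 3, 4, 5, 7, 9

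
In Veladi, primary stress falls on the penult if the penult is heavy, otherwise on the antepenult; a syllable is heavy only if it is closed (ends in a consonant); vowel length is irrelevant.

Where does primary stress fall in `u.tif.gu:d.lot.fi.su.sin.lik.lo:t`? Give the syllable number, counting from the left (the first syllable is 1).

8

Weights: 7 sin H, 8 lik H, 9 lo:t H.
The penult (syllable 8, lik) is heavy, so it takes stress.
Primary stress: syllable 8 → u.tif.gu:d.lot.fi.su.sin.ˈlik.lo:t.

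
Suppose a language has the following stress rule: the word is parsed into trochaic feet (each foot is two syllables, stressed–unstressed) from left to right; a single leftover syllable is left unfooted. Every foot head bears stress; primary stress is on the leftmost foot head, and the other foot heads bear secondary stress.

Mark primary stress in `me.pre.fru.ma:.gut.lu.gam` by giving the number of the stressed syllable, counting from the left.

1

Parse left to right into trochaic (ˈσσ) feet: (ˈme.pre) (ˈfru.ma:) (ˈgut.lu) gam. Syllable 7 is left unfooted.
Foot heads (stressed positions): 1, 3, 5.
End Rule Leftmost: primary stress on the leftmost head = syllable 1.
Primary stress: syllable 1 → ˈme.pre.fru.ma:.gut.lu.gam.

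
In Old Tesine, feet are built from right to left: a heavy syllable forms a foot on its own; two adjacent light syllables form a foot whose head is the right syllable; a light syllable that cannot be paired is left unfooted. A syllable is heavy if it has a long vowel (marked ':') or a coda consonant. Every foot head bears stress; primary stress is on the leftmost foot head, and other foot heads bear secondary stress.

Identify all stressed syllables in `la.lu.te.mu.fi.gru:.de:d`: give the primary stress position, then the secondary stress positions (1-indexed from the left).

Weights: 1 la L, 2 lu L, 3 te L, 4 mu L, 5 fi L, 6 gru: H, 7 de:d H.
Parse right to left (heavy = foot alone; LL = one foot; stranded L unfooted): la (lu.ˈte) (mu.ˈfi) (ˈgru:) (ˈde:d).
Foot heads: 3, 5, 6, 7.
Primary stress on the leftmost head = syllable 3.
Secondary stress on 5, 6, 7: la.lu.ˈte.mu.ˌfi.ˌgru:.ˌde:d.

primary 3, secondary 5, 6, 7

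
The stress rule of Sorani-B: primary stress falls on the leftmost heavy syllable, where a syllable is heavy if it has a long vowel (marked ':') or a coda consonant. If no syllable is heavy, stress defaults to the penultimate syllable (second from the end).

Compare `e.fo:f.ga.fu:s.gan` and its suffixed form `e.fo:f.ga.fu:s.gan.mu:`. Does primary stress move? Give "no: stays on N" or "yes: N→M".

Base `e.fo:f.ga.fu:s.gan` (5 syllables):
  Weights: 1 e L, 2 fo:f H, 3 ga L, 4 fu:s H, 5 gan H.
  Heavy syllables in the domain: 2, 4, 5. The leftmost is syllable 2 (fo:f).
  → primary stress on syllable 2.
Suffixed `e.fo:f.ga.fu:s.gan.mu:` (6 syllables):
  Weights: 1 e L, 2 fo:f H, 3 ga L, 4 fu:s H, 5 gan H, 6 mu: H.
  Heavy syllables in the domain: 2, 4, 5, 6. The leftmost is syllable 2 (fo:f).
  → primary stress on syllable 2.

no: stays on 2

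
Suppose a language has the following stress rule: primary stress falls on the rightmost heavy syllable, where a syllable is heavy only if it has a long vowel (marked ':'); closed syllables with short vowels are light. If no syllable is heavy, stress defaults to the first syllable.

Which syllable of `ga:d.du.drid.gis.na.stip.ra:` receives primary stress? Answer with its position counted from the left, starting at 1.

Weights: 1 ga:d H, 2 du L, 3 drid L, 4 gis L, 5 na L, 6 stip L, 7 ra: H.
Heavy syllables in the domain: 1, 7. The rightmost is syllable 7 (ra:).
Primary stress: syllable 7 → ga:d.du.drid.gis.na.stip.ˈra:.

7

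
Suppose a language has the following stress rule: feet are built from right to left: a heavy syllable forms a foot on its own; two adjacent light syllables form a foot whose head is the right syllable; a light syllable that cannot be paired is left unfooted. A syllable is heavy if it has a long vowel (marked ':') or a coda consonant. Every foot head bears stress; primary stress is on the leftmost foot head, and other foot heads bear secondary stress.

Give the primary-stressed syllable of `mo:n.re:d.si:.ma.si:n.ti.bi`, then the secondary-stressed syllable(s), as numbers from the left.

Weights: 1 mo:n H, 2 re:d H, 3 si: H, 4 ma L, 5 si:n H, 6 ti L, 7 bi L.
Parse right to left (heavy = foot alone; LL = one foot; stranded L unfooted): (ˈmo:n) (ˈre:d) (ˈsi:) ma (ˈsi:n) (ti.ˈbi).
Foot heads: 1, 2, 3, 5, 7.
Primary stress on the leftmost head = syllable 1.
Secondary stress on 2, 3, 5, 7: ˈmo:n.ˌre:d.ˌsi:.ma.ˌsi:n.ti.ˌbi.

primary 1, secondary 2, 3, 5, 7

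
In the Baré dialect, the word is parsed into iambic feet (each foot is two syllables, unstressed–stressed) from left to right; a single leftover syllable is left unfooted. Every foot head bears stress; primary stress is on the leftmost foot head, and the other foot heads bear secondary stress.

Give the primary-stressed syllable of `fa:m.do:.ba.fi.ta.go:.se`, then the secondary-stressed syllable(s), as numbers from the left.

Parse left to right into iambic (σˈσ) feet: (fa:m.ˈdo:) (ba.ˈfi) (ta.ˈgo:) se. Syllable 7 is left unfooted.
Foot heads (stressed positions): 2, 4, 6.
End Rule Leftmost: primary stress on the leftmost head = syllable 2.
Secondary stress on 4, 6: fa:m.ˈdo:.ba.ˌfi.ta.ˌgo:.se.

primary 2, secondary 4, 6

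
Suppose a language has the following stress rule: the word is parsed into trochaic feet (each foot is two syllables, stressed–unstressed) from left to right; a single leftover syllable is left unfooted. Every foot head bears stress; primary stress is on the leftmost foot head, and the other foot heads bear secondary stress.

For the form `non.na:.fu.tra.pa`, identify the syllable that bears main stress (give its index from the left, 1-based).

Parse left to right into trochaic (ˈσσ) feet: (ˈnon.na:) (ˈfu.tra) pa. Syllable 5 is left unfooted.
Foot heads (stressed positions): 1, 3.
End Rule Leftmost: primary stress on the leftmost head = syllable 1.
Primary stress: syllable 1 → ˈnon.na:.fu.tra.pa.

1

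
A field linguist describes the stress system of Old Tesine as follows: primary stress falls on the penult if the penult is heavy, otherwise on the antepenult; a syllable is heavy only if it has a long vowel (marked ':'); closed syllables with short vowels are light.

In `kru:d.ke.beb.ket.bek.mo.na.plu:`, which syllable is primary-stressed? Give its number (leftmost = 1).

Weights: 6 mo L, 7 na L, 8 plu: H.
The penult (syllable 7, na) is light, so stress falls on the antepenult (syllable 6, mo).
Primary stress: syllable 6 → kru:d.ke.beb.ket.bek.ˈmo.na.plu:.

6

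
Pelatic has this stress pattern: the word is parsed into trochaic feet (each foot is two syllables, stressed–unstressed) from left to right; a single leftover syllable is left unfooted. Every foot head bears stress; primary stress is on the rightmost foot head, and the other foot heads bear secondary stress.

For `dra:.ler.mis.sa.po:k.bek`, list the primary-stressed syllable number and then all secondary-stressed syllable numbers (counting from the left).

primary 5, secondary 1, 3

Parse left to right into trochaic (ˈσσ) feet: (ˈdra:.ler) (ˈmis.sa) (ˈpo:k.bek).
Foot heads (stressed positions): 1, 3, 5.
End Rule Rightmost: primary stress on the rightmost head = syllable 5.
Secondary stress on 1, 3: ˌdra:.ler.ˌmis.sa.ˈpo:k.bek.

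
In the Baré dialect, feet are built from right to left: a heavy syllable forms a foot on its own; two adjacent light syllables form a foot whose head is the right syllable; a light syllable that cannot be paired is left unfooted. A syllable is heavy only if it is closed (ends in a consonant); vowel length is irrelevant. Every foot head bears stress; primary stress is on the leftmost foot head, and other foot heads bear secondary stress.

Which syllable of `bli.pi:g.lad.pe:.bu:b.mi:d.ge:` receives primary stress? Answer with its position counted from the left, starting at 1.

Weights: 1 bli L, 2 pi:g H, 3 lad H, 4 pe: L, 5 bu:b H, 6 mi:d H, 7 ge: L.
Parse right to left (heavy = foot alone; LL = one foot; stranded L unfooted): bli (ˈpi:g) (ˈlad) pe: (ˈbu:b) (ˈmi:d) ge:.
Foot heads: 2, 3, 5, 6.
Primary stress on the leftmost head = syllable 2.
Primary stress: syllable 2 → bli.ˈpi:g.lad.pe:.bu:b.mi:d.ge:.

2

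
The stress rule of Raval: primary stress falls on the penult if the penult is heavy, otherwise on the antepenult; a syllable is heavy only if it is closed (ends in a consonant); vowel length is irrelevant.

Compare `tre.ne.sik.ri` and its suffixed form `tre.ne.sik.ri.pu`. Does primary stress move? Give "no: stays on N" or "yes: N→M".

no: stays on 3

Base `tre.ne.sik.ri` (4 syllables):
  Weights: 2 ne L, 3 sik H, 4 ri L.
  The penult (syllable 3, sik) is heavy, so it takes stress.
  → primary stress on syllable 3.
Suffixed `tre.ne.sik.ri.pu` (5 syllables):
  Weights: 3 sik H, 4 ri L, 5 pu L.
  The penult (syllable 4, ri) is light, so stress falls on the antepenult (syllable 3, sik).
  → primary stress on syllable 3.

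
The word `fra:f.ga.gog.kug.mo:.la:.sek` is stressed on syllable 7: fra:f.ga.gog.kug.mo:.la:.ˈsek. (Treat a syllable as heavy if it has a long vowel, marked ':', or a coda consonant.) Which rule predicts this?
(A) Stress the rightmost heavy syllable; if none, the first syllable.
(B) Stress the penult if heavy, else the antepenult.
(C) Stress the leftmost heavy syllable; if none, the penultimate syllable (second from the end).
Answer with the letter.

Rule A → syllable 7 ✓.
Rule B → syllable 6 (observed: 7).
Rule C → syllable 1 (observed: 7).

A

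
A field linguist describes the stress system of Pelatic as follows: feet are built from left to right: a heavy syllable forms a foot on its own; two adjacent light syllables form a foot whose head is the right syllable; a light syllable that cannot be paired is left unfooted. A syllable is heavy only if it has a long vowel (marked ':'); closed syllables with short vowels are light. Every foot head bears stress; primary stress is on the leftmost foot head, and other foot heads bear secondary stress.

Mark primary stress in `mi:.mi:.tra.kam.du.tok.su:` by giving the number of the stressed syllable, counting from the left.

Weights: 1 mi: H, 2 mi: H, 3 tra L, 4 kam L, 5 du L, 6 tok L, 7 su: H.
Parse left to right (heavy = foot alone; LL = one foot; stranded L unfooted): (ˈmi:) (ˈmi:) (tra.ˈkam) (du.ˈtok) (ˈsu:).
Foot heads: 1, 2, 4, 6, 7.
Primary stress on the leftmost head = syllable 1.
Primary stress: syllable 1 → ˈmi:.mi:.tra.kam.du.tok.su:.

1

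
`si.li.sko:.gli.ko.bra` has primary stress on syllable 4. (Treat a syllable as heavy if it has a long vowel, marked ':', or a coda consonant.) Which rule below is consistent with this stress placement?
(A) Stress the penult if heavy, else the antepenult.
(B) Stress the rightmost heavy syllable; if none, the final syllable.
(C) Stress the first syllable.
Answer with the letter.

A

Rule A → syllable 4 ✓.
Rule B → syllable 3 (observed: 4).
Rule C → syllable 1 (observed: 4).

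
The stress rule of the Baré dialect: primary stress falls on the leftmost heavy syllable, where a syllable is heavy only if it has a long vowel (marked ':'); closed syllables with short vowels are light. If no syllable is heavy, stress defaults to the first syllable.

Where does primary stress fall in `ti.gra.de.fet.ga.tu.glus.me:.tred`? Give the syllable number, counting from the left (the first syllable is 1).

Weights: 1 ti L, 2 gra L, 3 de L, 4 fet L, 5 ga L, 6 tu L, 7 glus L, 8 me: H, 9 tred L.
Heavy syllables in the domain: 8. The leftmost is syllable 8 (me:).
Primary stress: syllable 8 → ti.gra.de.fet.ga.tu.glus.ˈme:.tred.

8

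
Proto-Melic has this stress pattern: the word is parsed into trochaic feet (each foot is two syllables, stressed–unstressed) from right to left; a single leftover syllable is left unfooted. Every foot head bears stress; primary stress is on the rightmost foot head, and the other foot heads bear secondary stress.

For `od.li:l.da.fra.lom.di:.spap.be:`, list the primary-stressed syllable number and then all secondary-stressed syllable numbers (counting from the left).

primary 7, secondary 1, 3, 5

Parse right to left into trochaic (ˈσσ) feet: (ˈod.li:l) (ˈda.fra) (ˈlom.di:) (ˈspap.be:).
Foot heads (stressed positions): 1, 3, 5, 7.
End Rule Rightmost: primary stress on the rightmost head = syllable 7.
Secondary stress on 1, 3, 5: ˌod.li:l.ˌda.fra.ˌlom.di:.ˈspap.be:.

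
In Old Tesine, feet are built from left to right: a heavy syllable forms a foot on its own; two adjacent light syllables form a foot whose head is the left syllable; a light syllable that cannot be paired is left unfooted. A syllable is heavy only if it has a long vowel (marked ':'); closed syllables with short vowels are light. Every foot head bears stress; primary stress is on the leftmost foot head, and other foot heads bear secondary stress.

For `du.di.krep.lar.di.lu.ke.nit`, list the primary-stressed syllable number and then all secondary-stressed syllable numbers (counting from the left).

primary 1, secondary 3, 5, 7

Weights: 1 du L, 2 di L, 3 krep L, 4 lar L, 5 di L, 6 lu L, 7 ke L, 8 nit L.
Parse left to right (heavy = foot alone; LL = one foot; stranded L unfooted): (ˈdu.di) (ˈkrep.lar) (ˈdi.lu) (ˈke.nit).
Foot heads: 1, 3, 5, 7.
Primary stress on the leftmost head = syllable 1.
Secondary stress on 3, 5, 7: ˈdu.di.ˌkrep.lar.ˌdi.lu.ˌke.nit.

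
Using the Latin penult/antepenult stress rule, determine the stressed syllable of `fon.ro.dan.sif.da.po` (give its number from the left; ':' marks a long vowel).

Classical Latin: stress the penult if heavy (long vowel or closed), else the antepenult.
Weights: 4 sif H, 5 da L, 6 po L.
The penult (syllable 5, da) is light, so stress falls on the antepenult (syllable 4, sif).
Stress on syllable 4: fon.ro.dan.ˈsif.da.po.

4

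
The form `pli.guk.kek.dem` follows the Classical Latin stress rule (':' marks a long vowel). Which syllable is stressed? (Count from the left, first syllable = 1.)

3

Classical Latin: stress the penult if heavy (long vowel or closed), else the antepenult.
Weights: 2 guk H, 3 kek H, 4 dem H.
The penult (syllable 3, kek) is heavy, so it takes stress.
Stress on syllable 3: pli.guk.ˈkek.dem.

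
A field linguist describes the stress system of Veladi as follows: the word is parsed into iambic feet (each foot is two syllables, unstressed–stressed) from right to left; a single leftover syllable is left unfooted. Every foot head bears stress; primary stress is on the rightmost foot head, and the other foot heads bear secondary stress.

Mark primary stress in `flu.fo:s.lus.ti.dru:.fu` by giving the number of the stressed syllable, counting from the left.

6

Parse right to left into iambic (σˈσ) feet: (flu.ˈfo:s) (lus.ˈti) (dru:.ˈfu).
Foot heads (stressed positions): 2, 4, 6.
End Rule Rightmost: primary stress on the rightmost head = syllable 6.
Primary stress: syllable 6 → flu.fo:s.lus.ti.dru:.ˈfu.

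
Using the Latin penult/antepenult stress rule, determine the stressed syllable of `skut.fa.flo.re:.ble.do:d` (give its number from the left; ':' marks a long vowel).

Classical Latin: stress the penult if heavy (long vowel or closed), else the antepenult.
Weights: 4 re: H, 5 ble L, 6 do:d H.
The penult (syllable 5, ble) is light, so stress falls on the antepenult (syllable 4, re:).
Stress on syllable 4: skut.fa.flo.ˈre:.ble.do:d.

4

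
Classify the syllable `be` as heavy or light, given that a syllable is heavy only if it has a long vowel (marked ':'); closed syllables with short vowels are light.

light

`be`: short vowel, open (no coda). Short vowel → light.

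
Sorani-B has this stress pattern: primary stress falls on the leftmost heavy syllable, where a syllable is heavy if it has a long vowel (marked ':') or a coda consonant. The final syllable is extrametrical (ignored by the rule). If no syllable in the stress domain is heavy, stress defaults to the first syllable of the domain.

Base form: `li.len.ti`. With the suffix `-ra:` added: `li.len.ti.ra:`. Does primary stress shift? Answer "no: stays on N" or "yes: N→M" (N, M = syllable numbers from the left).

no: stays on 2

Base `li.len.ti` (3 syllables):
  The final syllable (3, ti) is extrametrical; the stress domain is syllables 1–2.
  Weights: 1 li L, 2 len H.
  Heavy syllables in the domain: 2. The leftmost is syllable 2 (len).
  → primary stress on syllable 2.
Suffixed `li.len.ti.ra:` (4 syllables):
  The final syllable (4, ra:) is extrametrical; the stress domain is syllables 1–3.
  Weights: 1 li L, 2 len H, 3 ti L.
  Heavy syllables in the domain: 2. The leftmost is syllable 2 (len).
  → primary stress on syllable 2.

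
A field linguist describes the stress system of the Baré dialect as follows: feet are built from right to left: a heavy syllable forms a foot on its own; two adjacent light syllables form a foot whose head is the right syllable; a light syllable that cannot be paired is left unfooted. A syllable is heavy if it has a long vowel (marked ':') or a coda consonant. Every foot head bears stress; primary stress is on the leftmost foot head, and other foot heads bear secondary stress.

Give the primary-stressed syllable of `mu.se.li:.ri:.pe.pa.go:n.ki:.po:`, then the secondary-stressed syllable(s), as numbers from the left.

Weights: 1 mu L, 2 se L, 3 li: H, 4 ri: H, 5 pe L, 6 pa L, 7 go:n H, 8 ki: H, 9 po: H.
Parse right to left (heavy = foot alone; LL = one foot; stranded L unfooted): (mu.ˈse) (ˈli:) (ˈri:) (pe.ˈpa) (ˈgo:n) (ˈki:) (ˈpo:).
Foot heads: 2, 3, 4, 6, 7, 8, 9.
Primary stress on the leftmost head = syllable 2.
Secondary stress on 3, 4, 6, 7, 8, 9: mu.ˈse.ˌli:.ˌri:.pe.ˌpa.ˌgo:n.ˌki:.ˌpo:.

primary 2, secondary 3, 4, 6, 7, 8, 9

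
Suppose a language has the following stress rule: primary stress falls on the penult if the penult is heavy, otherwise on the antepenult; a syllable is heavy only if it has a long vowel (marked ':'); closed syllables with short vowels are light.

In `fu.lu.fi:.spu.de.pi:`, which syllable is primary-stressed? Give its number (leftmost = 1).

4

Weights: 4 spu L, 5 de L, 6 pi: H.
The penult (syllable 5, de) is light, so stress falls on the antepenult (syllable 4, spu).
Primary stress: syllable 4 → fu.lu.fi:.ˈspu.de.pi:.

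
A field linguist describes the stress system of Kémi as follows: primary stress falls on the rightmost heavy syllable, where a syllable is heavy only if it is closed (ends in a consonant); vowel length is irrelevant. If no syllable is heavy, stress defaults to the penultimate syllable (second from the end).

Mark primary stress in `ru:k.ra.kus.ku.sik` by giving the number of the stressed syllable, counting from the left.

Weights: 1 ru:k H, 2 ra L, 3 kus H, 4 ku L, 5 sik H.
Heavy syllables in the domain: 1, 3, 5. The rightmost is syllable 5 (sik).
Primary stress: syllable 5 → ru:k.ra.kus.ku.ˈsik.

5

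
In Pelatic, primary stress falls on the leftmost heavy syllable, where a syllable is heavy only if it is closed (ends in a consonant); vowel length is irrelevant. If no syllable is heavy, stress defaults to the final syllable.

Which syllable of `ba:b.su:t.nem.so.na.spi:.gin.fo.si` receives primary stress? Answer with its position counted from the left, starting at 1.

Weights: 1 ba:b H, 2 su:t H, 3 nem H, 4 so L, 5 na L, 6 spi: L, 7 gin H, 8 fo L, 9 si L.
Heavy syllables in the domain: 1, 2, 3, 7. The leftmost is syllable 1 (ba:b).
Primary stress: syllable 1 → ˈba:b.su:t.nem.so.na.spi:.gin.fo.si.

1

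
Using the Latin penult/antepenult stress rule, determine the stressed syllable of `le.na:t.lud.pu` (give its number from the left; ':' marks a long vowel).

3

Classical Latin: stress the penult if heavy (long vowel or closed), else the antepenult.
Weights: 2 na:t H, 3 lud H, 4 pu L.
The penult (syllable 3, lud) is heavy, so it takes stress.
Stress on syllable 3: le.na:t.ˈlud.pu.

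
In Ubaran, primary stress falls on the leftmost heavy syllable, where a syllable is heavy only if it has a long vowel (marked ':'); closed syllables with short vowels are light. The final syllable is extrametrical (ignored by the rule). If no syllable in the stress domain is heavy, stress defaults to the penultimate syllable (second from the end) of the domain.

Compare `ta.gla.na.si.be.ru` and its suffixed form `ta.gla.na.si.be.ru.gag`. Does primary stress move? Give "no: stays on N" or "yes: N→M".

yes: 4→5

Base `ta.gla.na.si.be.ru` (6 syllables):
  The final syllable (6, ru) is extrametrical; the stress domain is syllables 1–5.
  Weights: 1 ta L, 2 gla L, 3 na L, 4 si L, 5 be L.
  No heavy syllable in the domain; default to the penultimate syllable (second from the end) of the domain = syllable 4.
  → primary stress on syllable 4.
Suffixed `ta.gla.na.si.be.ru.gag` (7 syllables):
  The final syllable (7, gag) is extrametrical; the stress domain is syllables 1–6.
  Weights: 1 ta L, 2 gla L, 3 na L, 4 si L, 5 be L, 6 ru L.
  No heavy syllable in the domain; default to the penultimate syllable (second from the end) of the domain = syllable 5.
  → primary stress on syllable 5.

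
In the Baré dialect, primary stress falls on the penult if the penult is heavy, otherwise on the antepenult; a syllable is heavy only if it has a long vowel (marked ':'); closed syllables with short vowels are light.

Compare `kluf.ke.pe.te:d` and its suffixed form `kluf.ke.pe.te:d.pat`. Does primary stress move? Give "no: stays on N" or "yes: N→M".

yes: 2→4

Base `kluf.ke.pe.te:d` (4 syllables):
  Weights: 2 ke L, 3 pe L, 4 te:d H.
  The penult (syllable 3, pe) is light, so stress falls on the antepenult (syllable 2, ke).
  → primary stress on syllable 2.
Suffixed `kluf.ke.pe.te:d.pat` (5 syllables):
  Weights: 3 pe L, 4 te:d H, 5 pat L.
  The penult (syllable 4, te:d) is heavy, so it takes stress.
  → primary stress on syllable 4.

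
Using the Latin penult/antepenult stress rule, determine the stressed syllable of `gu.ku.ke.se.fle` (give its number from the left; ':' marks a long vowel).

Classical Latin: stress the penult if heavy (long vowel or closed), else the antepenult.
Weights: 3 ke L, 4 se L, 5 fle L.
The penult (syllable 4, se) is light, so stress falls on the antepenult (syllable 3, ke).
Stress on syllable 3: gu.ku.ˈke.se.fle.

3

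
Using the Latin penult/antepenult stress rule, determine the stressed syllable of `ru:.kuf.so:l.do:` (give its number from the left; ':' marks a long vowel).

Classical Latin: stress the penult if heavy (long vowel or closed), else the antepenult.
Weights: 2 kuf H, 3 so:l H, 4 do: H.
The penult (syllable 3, so:l) is heavy, so it takes stress.
Stress on syllable 3: ru:.kuf.ˈso:l.do:.

3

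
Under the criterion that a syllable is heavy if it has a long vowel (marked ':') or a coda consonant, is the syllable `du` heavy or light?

light

`du`: short vowel, open (no coda). Short vowel, open → light.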